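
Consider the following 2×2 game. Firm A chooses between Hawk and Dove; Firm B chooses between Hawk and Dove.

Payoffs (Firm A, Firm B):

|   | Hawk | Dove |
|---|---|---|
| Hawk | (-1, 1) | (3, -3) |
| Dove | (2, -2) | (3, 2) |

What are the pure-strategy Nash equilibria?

(Dove, Dove)

(Hawk, Hawk): Firm A prefers Dove (2 > -1) — not an equilibrium.
(Hawk, Dove): Firm B prefers Hawk (1 > -3) — not an equilibrium.
(Dove, Hawk): Firm B prefers Dove (2 > -2) — not an equilibrium.
(Dove, Dove): Firm A gets 3 ≥ 3 from Hawk, and Firm B gets 2 ≥ -2 from Hawk — Nash equilibrium.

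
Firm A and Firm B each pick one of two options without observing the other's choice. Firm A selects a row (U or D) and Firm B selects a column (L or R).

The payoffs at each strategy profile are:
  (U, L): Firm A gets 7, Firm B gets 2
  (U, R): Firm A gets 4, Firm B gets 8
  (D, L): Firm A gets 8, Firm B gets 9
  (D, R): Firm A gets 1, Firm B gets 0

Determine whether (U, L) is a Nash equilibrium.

At (U, L), Firm A earns 7; switching to D would give 8, so Firm A would deviate.
Firm B earns 2; switching to R would give 8, so Firm B would deviate.
Since at least one player can profitably deviate, this is not a Nash equilibrium.

No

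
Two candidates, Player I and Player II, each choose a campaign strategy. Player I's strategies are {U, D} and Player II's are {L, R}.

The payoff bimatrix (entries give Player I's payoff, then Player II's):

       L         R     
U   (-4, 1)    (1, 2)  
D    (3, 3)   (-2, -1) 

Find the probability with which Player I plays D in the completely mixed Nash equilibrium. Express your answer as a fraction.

1/5

Let r be the probability that Player I plays U. In a completely mixed equilibrium, Player II must be indifferent between L and R.
Player II's expected payoff from L is r + 3(1−r); from R it is 2r − (1−r).
Setting these equal: −2r + 3 = 3r − 1, so r = 4/5.
Therefore Player I plays D with probability 1 − 4/5 = 1/5.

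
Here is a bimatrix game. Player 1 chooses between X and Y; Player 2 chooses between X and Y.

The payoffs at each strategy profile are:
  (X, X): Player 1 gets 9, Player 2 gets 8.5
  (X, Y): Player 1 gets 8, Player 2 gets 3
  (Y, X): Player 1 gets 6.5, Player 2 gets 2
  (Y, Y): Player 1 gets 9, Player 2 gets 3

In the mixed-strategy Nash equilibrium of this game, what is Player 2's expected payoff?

First find x, the probability Player 1 plays X, from Player 2's indifference between X and Y: 8.5x + 2(1−x) = 3x + 3(1−x), giving x = 2/13.
Since Player 2 is indifferent in equilibrium, Player 2's expected payoff equals the payoff from either column against (2/13, 11/13). Using X: 8.5(2/13) + 2(11/13) = 3.

3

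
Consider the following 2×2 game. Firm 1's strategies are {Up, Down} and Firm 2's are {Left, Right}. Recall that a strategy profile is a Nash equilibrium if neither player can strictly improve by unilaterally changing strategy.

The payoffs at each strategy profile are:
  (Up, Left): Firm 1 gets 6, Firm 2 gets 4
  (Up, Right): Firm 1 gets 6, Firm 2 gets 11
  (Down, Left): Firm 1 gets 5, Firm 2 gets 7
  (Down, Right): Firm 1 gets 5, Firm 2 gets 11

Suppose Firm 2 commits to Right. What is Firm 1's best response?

Against Right, Firm 1 earns 6 from Up and 5 from Down.
So Up is the best response.

Up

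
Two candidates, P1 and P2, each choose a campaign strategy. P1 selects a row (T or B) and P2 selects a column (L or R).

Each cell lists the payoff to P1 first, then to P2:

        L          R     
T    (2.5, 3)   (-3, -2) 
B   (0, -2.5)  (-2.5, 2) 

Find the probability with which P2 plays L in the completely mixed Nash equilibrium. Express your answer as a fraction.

Let q be the probability that P2 plays L. In a completely mixed equilibrium, P1 must be indifferent between T and B.
P1's expected payoff from T is 2.5q − 3(1−q); from B it is −2.5(1−q).
Setting these equal: 5.5q − 3 = 2.5q − 2.5, so q = 1/6.

1/6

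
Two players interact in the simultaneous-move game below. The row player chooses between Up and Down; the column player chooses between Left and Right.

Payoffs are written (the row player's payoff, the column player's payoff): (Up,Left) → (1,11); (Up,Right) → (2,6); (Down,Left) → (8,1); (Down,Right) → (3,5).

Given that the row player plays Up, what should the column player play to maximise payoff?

Left

Against Up, the column player earns 11 from Left and 6 from Right.
So Left is the best response.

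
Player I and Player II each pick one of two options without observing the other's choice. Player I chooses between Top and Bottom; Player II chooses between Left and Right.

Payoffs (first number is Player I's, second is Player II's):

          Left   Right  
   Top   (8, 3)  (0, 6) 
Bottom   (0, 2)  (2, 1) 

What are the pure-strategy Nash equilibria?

none

(Top, Left): Player II prefers Right (6 > 3) — not an equilibrium.
(Top, Right): Player I prefers Bottom (2 > 0) — not an equilibrium.
(Bottom, Left): Player I prefers Top (8 > 0) — not an equilibrium.
(Bottom, Right): Player II prefers Left (2 > 1) — not an equilibrium.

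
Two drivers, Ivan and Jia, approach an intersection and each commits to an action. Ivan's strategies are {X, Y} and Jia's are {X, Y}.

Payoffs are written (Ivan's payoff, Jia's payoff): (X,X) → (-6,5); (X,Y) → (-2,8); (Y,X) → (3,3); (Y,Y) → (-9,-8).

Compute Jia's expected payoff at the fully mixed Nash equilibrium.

32/7

First find p, the probability Ivan plays X, from Jia's indifference between X and Y: 5p + 3(1−p) = 8p − 8(1−p), giving p = 11/14.
Since Jia is indifferent in equilibrium, Jia's expected payoff equals the payoff from either column against (11/14, 3/14). Using X: 5(11/14) + 3(3/14) = 32/7.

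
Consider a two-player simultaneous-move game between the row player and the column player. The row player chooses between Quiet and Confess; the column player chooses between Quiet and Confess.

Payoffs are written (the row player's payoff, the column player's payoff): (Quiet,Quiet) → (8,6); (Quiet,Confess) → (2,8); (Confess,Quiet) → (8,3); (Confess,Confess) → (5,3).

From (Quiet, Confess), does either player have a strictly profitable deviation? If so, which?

The row player

The row player at (Quiet, Confess) earns 2; deviating to Confess yields 5 — a strict improvement.
The column player earns 8; deviating to Quiet yields 6 — not better.
Only the row player has a strictly profitable deviation.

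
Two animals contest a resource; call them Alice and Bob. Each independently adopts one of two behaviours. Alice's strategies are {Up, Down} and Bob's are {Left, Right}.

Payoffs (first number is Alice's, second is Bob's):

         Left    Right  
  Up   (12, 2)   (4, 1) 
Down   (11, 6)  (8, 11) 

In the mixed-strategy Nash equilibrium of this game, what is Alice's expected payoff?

First find q, the probability Bob plays Left, from Alice's indifference between Up and Down: 12q + 4(1−q) = 11q + 8(1−q), giving q = 4/5.
Since Alice is indifferent in equilibrium, Alice's expected payoff equals the payoff from either row against (4/5, 1/5). Using Up: 12(4/5) + 4(1/5) = 52/5.

52/5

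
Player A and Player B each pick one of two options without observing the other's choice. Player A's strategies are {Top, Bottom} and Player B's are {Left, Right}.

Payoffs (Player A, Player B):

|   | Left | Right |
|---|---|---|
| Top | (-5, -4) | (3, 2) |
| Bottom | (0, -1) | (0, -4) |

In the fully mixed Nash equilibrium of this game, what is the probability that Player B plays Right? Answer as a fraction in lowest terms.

Let c be the probability that Player B plays Left. In a completely mixed equilibrium, Player A must be indifferent between Top and Bottom.
Player A's expected payoff from Top is −5c + 3(1−c); from Bottom it is 0.
Setting these equal: −8c + 3 = 0, so c = 3/8.
Therefore Player B plays Right with probability 1 − 3/8 = 5/8.

5/8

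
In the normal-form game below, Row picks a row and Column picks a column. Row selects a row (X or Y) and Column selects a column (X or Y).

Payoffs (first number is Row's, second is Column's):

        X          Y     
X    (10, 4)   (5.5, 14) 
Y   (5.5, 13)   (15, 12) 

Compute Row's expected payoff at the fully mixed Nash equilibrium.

First find y, the probability Column plays X, from Row's indifference between X and Y: 10y + 5.5(1−y) = 5.5y + 15(1−y), giving y = 19/28.
Since Row is indifferent in equilibrium, Row's expected payoff equals the payoff from either row against (19/28, 9/28). Using X: 10(19/28) + 5.5(9/28) = 479/56.

479/56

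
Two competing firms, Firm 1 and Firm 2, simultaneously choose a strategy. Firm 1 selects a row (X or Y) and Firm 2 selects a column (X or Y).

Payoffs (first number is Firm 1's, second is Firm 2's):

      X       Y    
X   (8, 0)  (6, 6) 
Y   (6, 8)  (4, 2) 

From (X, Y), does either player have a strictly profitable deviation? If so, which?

Firm 1 at (X, Y) earns 6; deviating to Y yields 4 — not better.
Firm 2 earns 6; deviating to X yields 0 — not better.
Neither player can strictly improve; the profile is a Nash equilibrium.

Neither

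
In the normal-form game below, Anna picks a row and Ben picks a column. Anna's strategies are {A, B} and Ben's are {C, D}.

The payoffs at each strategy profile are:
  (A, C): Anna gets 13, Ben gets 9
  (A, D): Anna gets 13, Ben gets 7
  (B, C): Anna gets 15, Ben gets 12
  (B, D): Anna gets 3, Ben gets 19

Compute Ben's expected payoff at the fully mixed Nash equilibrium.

First find p, the probability Anna plays A, from Ben's indifference between C and D: 9p + 12(1−p) = 7p + 19(1−p), giving p = 7/9.
Since Ben is indifferent in equilibrium, Ben's expected payoff equals the payoff from either column against (7/9, 2/9). Using C: 9(7/9) + 12(2/9) = 29/3.

29/3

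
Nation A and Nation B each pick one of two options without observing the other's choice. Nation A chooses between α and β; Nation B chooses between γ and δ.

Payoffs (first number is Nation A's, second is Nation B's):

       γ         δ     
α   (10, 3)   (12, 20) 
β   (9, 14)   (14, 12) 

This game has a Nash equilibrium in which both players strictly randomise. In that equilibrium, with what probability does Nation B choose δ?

1/3

Let q be the probability that Nation B plays γ. In a completely mixed equilibrium, Nation A must be indifferent between α and β.
Nation A's expected payoff from α is 10q + 12(1−q); from β it is 9q + 14(1−q).
Setting these equal: −2q + 12 = −5q + 14, so q = 2/3.
Therefore Nation B plays δ with probability 1 − 2/3 = 1/3.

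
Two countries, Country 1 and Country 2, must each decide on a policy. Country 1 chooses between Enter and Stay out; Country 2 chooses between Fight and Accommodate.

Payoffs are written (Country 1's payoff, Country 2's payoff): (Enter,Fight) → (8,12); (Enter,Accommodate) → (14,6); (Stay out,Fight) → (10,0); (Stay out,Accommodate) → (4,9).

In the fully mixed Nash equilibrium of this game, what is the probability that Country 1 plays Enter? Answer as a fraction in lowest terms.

Let x be the probability that Country 1 plays Enter. In a completely mixed equilibrium, Country 2 must be indifferent between Fight and Accommodate.
Country 2's expected payoff from Fight is 12x; from Accommodate it is 6x + 9(1−x).
Setting these equal: 12x = −3x + 9, so x = 3/5.

3/5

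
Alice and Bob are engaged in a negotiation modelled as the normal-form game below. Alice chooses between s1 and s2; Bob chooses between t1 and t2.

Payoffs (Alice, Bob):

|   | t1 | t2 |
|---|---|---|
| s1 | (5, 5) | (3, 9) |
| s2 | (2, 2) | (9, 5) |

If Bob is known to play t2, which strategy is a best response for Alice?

Against t2, Alice earns 3 from s1 and 9 from s2.
So s2 is the best response.

s2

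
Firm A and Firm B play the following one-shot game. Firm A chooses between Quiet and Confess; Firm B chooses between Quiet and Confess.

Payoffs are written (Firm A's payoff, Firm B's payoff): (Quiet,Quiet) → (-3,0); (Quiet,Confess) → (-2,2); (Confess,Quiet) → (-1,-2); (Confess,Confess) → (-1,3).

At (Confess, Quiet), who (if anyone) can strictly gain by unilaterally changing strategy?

Firm A at (Confess, Quiet) earns -1; deviating to Quiet yields -3 — not better.
Firm B earns -2; deviating to Confess yields 3 — a strict improvement.
Only Firm B has a strictly profitable deviation.

Firm B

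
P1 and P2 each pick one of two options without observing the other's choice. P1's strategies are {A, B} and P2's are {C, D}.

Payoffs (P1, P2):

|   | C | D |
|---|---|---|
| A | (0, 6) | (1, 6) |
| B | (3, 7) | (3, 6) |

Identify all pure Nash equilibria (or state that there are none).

(B, C)

(A, C): P1 prefers B (3 > 0) — not an equilibrium.
(A, D): P1 prefers B (3 > 1) — not an equilibrium.
(B, C): P1 gets 3 ≥ 0 from A, and P2 gets 7 ≥ 6 from D — Nash equilibrium.
(B, D): P2 prefers C (7 > 6) — not an equilibrium.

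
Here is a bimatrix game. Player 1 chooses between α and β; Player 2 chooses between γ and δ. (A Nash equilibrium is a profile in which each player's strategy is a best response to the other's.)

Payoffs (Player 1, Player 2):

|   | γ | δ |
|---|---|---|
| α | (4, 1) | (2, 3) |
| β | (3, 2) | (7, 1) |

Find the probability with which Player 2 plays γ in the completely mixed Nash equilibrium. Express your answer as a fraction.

Let y be the probability that Player 2 plays γ. In a completely mixed equilibrium, Player 1 must be indifferent between α and β.
Player 1's expected payoff from α is 4y + 2(1−y); from β it is 3y + 7(1−y).
Setting these equal: 2y + 2 = −4y + 7, so y = 5/6.

5/6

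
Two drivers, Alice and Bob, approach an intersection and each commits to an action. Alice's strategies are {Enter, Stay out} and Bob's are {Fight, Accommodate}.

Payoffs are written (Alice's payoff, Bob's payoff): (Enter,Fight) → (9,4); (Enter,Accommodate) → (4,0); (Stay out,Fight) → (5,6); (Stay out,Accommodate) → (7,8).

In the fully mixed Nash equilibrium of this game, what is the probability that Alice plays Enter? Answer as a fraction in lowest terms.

Let p be the probability that Alice plays Enter. In a completely mixed equilibrium, Bob must be indifferent between Fight and Accommodate.
Bob's expected payoff from Fight is 4p + 6(1−p); from Accommodate it is 8(1−p).
Setting these equal: −2p + 6 = −8p + 8, so p = 1/3.

1/3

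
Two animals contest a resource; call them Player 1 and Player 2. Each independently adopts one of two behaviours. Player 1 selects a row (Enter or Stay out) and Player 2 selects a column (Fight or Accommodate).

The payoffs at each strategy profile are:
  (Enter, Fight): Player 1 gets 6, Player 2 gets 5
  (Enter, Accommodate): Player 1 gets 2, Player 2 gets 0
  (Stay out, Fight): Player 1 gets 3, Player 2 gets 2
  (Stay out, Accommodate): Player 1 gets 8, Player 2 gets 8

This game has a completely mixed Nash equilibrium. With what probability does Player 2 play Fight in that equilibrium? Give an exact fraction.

2/3

Let y be the probability that Player 2 plays Fight. In a completely mixed equilibrium, Player 1 must be indifferent between Enter and Stay out.
Player 1's expected payoff from Enter is 6y + 2(1−y); from Stay out it is 3y + 8(1−y).
Setting these equal: 4y + 2 = −5y + 8, so y = 2/3.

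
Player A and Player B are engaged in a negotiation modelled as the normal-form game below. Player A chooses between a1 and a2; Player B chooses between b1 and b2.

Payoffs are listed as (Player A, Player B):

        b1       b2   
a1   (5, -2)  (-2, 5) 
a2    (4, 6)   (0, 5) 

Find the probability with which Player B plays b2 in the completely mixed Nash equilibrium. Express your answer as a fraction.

Let y be the probability that Player B plays b1. In a completely mixed equilibrium, Player A must be indifferent between a1 and a2.
Player A's expected payoff from a1 is 5y − 2(1−y); from a2 it is 4y.
Setting these equal: 7y − 2 = 4y, so y = 2/3.
Therefore Player B plays b2 with probability 1 − 2/3 = 1/3.

1/3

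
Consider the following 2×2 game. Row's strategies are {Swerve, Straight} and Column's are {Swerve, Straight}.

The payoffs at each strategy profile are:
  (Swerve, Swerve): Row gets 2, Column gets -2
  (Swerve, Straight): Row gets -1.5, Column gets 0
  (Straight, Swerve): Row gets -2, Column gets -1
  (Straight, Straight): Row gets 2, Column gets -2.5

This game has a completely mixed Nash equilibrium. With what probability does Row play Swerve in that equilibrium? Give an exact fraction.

3/7

Let p be the probability that Row plays Swerve. In a completely mixed equilibrium, Column must be indifferent between Swerve and Straight.
Column's expected payoff from Swerve is −2p − (1−p); from Straight it is −2.5(1−p).
Setting these equal: −p − 1 = 2.5p − 2.5, so p = 3/7.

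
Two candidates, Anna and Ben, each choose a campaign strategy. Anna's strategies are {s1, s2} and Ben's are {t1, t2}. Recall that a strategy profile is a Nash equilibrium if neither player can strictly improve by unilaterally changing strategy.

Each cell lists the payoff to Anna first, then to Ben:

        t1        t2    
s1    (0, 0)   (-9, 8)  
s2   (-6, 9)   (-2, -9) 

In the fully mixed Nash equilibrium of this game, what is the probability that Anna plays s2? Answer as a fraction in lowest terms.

4/13

Let x be the probability that Anna plays s1. In a completely mixed equilibrium, Ben must be indifferent between t1 and t2.
Ben's expected payoff from t1 is 9(1−x); from t2 it is 8x − 9(1−x).
Setting these equal: −9x + 9 = 17x − 9, so x = 9/13.
Therefore Anna plays s2 with probability 1 − 9/13 = 4/13.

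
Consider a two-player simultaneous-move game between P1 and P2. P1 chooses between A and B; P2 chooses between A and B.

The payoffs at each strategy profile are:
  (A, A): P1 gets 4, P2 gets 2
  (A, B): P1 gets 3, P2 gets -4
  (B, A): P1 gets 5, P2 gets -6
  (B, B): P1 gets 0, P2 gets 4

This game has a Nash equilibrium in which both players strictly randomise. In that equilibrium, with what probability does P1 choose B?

Let p be the probability that P1 plays A. In a completely mixed equilibrium, P2 must be indifferent between A and B.
P2's expected payoff from A is 2p − 6(1−p); from B it is −4p + 4(1−p).
Setting these equal: 8p − 6 = −8p + 4, so p = 5/8.
Therefore P1 plays B with probability 1 − 5/8 = 3/8.

3/8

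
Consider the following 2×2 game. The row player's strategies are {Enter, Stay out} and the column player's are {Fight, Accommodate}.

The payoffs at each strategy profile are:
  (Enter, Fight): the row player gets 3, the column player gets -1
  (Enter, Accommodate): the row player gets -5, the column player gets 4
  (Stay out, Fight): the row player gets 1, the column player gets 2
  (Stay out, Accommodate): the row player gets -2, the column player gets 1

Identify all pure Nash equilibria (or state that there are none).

none

(Enter, Fight): the column player prefers Accommodate (4 > -1) — not an equilibrium.
(Enter, Accommodate): the row player prefers Stay out (-2 > -5) — not an equilibrium.
(Stay out, Fight): the row player prefers Enter (3 > 1) — not an equilibrium.
(Stay out, Accommodate): the column player prefers Fight (2 > 1) — not an equilibrium.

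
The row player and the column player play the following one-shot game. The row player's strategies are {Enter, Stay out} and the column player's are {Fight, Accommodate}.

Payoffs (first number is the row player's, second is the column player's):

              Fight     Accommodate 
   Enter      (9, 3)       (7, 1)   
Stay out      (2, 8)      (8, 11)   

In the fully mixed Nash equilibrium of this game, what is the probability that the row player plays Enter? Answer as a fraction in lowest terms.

Let x be the probability that the row player plays Enter. In a completely mixed equilibrium, the column player must be indifferent between Fight and Accommodate.
The column player's expected payoff from Fight is 3x + 8(1−x); from Accommodate it is x + 11(1−x).
Setting these equal: −5x + 8 = −10x + 11, so x = 3/5.

3/5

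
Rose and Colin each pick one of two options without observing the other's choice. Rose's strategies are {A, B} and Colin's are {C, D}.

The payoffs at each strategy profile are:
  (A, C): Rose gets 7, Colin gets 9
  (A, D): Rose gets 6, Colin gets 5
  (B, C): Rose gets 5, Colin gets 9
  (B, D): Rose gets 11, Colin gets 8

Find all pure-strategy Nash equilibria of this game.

(A, C)

(A, C): Rose gets 7 ≥ 5 from B, and Colin gets 9 ≥ 5 from D — Nash equilibrium.
(A, D): Rose prefers B (11 > 6); Colin prefers C (9 > 5) — not an equilibrium.
(B, C): Rose prefers A (7 > 5) — not an equilibrium.
(B, D): Colin prefers C (9 > 8) — not an equilibrium.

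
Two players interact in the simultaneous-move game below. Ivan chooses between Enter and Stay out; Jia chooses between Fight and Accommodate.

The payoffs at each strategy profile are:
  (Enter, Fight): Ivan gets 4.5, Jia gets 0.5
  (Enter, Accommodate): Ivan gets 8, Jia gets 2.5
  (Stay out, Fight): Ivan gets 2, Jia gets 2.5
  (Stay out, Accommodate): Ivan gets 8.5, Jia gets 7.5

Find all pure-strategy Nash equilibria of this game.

(Enter, Fight): Jia prefers Accommodate (2.5 > 0.5) — not an equilibrium.
(Enter, Accommodate): Ivan prefers Stay out (8.5 > 8) — not an equilibrium.
(Stay out, Fight): Ivan prefers Enter (4.5 > 2); Jia prefers Accommodate (7.5 > 2.5) — not an equilibrium.
(Stay out, Accommodate): Ivan gets 8.5 ≥ 8 from Enter, and Jia gets 7.5 ≥ 2.5 from Fight — Nash equilibrium.

(Stay out, Accommodate)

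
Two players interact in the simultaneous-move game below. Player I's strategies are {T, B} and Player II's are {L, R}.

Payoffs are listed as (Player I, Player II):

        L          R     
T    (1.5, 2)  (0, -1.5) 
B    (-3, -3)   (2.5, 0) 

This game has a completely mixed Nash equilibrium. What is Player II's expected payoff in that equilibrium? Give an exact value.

-9/13

First find x, the probability Player I plays T, from Player II's indifference between L and R: 2x − 3(1−x) = −1.5x, giving x = 6/13.
Since Player II is indifferent in equilibrium, Player II's expected payoff equals the payoff from either column against (6/13, 7/13). Using L: 2(6/13) − 3(7/13) = -9/13.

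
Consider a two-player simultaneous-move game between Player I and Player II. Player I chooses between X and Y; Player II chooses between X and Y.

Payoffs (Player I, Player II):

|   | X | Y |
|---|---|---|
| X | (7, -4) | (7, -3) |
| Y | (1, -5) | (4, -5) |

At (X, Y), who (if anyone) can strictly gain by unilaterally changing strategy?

Player I at (X, Y) earns 7; deviating to Y yields 4 — not better.
Player II earns -3; deviating to X yields -4 — not better.
Neither player can strictly improve; the profile is a Nash equilibrium.

Neither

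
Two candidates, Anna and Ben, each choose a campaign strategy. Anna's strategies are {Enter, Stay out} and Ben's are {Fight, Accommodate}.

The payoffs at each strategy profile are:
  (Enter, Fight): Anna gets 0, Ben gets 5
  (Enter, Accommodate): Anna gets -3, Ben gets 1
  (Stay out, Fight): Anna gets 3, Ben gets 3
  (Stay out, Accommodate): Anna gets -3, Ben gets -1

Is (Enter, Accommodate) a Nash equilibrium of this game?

At (Enter, Accommodate), Anna earns -3; switching to Stay out would give -3, so Anna has no profitable deviation.
Ben earns 1; switching to Fight would give 5, so Ben would deviate.
Since at least one player can profitably deviate, this is not a Nash equilibrium.

No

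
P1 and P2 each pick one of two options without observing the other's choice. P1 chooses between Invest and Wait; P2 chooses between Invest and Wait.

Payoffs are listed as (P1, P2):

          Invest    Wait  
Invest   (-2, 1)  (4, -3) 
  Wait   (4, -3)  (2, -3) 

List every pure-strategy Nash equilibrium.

(Invest, Invest): P1 prefers Wait (4 > -2) — not an equilibrium.
(Invest, Wait): P2 prefers Invest (1 > -3) — not an equilibrium.
(Wait, Invest): P1 gets 4 ≥ -2 from Invest, and P2 gets -3 ≥ -3 from Wait — Nash equilibrium.
(Wait, Wait): P1 prefers Invest (4 > 2) — not an equilibrium.

(Wait, Invest)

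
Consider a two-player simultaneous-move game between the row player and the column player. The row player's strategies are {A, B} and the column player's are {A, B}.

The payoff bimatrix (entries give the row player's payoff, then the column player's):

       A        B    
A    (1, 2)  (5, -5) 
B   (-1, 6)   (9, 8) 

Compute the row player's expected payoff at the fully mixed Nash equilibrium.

First find y, the probability the column player plays A, from the row player's indifference between A and B: y + 5(1−y) = −y + 9(1−y), giving y = 2/3.
Since the row player is indifferent in equilibrium, the row player's expected payoff equals the payoff from either row against (2/3, 1/3). Using A: (2/3) + 5(1/3) = 7/3.

7/3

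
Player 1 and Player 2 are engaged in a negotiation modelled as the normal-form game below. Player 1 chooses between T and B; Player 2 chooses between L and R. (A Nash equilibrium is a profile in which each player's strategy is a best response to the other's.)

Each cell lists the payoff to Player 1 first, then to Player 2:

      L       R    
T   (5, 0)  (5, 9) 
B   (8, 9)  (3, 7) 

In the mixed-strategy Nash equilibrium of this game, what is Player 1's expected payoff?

First find q, the probability Player 2 plays L, from Player 1's indifference between T and B: 5q + 5(1−q) = 8q + 3(1−q), giving q = 2/5.
Since Player 1 is indifferent in equilibrium, Player 1's expected payoff equals the payoff from either row against (2/5, 3/5). Using T: 5(2/5) + 5(3/5) = 5.

5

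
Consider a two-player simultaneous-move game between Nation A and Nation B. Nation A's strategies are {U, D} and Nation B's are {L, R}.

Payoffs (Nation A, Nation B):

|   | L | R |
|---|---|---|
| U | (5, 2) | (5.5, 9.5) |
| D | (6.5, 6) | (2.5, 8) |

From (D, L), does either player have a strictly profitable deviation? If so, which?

Nation B

Nation A at (D, L) earns 6.5; deviating to U yields 5 — not better.
Nation B earns 6; deviating to R yields 8 — a strict improvement.
Only Nation B has a strictly profitable deviation.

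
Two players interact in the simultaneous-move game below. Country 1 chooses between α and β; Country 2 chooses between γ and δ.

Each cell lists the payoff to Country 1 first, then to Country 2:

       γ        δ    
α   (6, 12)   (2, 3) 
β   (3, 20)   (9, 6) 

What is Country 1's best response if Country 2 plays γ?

Against γ, Country 1 earns 6 from α and 3 from β.
So α is the best response.

α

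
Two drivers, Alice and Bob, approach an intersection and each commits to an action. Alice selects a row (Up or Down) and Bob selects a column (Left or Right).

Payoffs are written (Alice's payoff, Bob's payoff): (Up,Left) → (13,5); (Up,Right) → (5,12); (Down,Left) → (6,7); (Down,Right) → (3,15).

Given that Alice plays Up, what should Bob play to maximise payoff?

Right

Against Up, Bob earns 5 from Left and 12 from Right.
So Right is the best response.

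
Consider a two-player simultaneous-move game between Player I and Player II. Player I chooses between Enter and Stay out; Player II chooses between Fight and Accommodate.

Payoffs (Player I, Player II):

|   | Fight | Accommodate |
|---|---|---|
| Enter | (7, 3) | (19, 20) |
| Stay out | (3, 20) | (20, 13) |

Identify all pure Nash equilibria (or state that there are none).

none

(Enter, Fight): Player II prefers Accommodate (20 > 3) — not an equilibrium.
(Enter, Accommodate): Player I prefers Stay out (20 > 19) — not an equilibrium.
(Stay out, Fight): Player I prefers Enter (7 > 3) — not an equilibrium.
(Stay out, Accommodate): Player II prefers Fight (20 > 13) — not an equilibrium.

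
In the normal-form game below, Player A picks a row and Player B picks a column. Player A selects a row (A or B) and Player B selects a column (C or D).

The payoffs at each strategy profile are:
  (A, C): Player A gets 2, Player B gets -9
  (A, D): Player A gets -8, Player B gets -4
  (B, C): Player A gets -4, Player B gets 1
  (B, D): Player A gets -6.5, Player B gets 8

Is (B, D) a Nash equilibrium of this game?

Yes

At (B, D), Player A earns -6.5; switching to A would give -8, so Player A has no profitable deviation.
Player B earns 8; switching to C would give 1, so Player B has no profitable deviation.
Neither player can gain by a unilateral deviation, so this profile is a Nash equilibrium.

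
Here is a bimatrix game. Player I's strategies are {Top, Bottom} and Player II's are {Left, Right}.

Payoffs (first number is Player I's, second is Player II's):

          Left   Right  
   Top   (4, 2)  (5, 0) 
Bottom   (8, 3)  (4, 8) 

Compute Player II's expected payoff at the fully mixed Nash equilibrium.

16/7

First find x, the probability Player I plays Top, from Player II's indifference between Left and Right: 2x + 3(1−x) = 8(1−x), giving x = 5/7.
Since Player II is indifferent in equilibrium, Player II's expected payoff equals the payoff from either column against (5/7, 2/7). Using Left: 2(5/7) + 3(2/7) = 16/7.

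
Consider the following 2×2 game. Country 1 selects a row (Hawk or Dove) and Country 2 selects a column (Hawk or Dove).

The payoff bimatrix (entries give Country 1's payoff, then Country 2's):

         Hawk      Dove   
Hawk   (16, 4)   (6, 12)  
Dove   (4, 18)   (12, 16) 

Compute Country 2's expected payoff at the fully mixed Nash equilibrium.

First find p, the probability Country 1 plays Hawk, from Country 2's indifference between Hawk and Dove: 4p + 18(1−p) = 12p + 16(1−p), giving p = 1/5.
Since Country 2 is indifferent in equilibrium, Country 2's expected payoff equals the payoff from either column against (1/5, 4/5). Using Hawk: 4(1/5) + 18(4/5) = 76/5.

76/5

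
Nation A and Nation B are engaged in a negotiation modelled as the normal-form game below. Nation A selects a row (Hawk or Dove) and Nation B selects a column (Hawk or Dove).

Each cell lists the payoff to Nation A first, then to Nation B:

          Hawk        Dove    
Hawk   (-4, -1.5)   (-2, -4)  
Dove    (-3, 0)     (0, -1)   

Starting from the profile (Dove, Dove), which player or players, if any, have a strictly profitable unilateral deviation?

Nation B

Nation A at (Dove, Dove) earns 0; deviating to Hawk yields -2 — not better.
Nation B earns -1; deviating to Hawk yields 0 — a strict improvement.
Only Nation B has a strictly profitable deviation.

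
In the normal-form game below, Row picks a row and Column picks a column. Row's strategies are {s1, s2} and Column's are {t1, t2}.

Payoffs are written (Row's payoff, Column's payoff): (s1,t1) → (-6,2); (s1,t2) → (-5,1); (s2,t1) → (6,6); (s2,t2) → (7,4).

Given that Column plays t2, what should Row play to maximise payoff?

s2

Against t2, Row earns -5 from s1 and 7 from s2.
So s2 is the best response.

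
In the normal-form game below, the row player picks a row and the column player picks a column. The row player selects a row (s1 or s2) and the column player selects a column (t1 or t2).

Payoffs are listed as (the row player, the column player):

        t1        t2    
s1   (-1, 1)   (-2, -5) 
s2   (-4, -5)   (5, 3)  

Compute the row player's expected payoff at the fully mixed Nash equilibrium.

First find q, the probability the column player plays t1, from the row player's indifference between s1 and s2: −q − 2(1−q) = −4q + 5(1−q), giving q = 7/10.
Since the row player is indifferent in equilibrium, the row player's expected payoff equals the payoff from either row against (7/10, 3/10). Using s1: −(7/10) − 2(3/10) = -13/10.

-13/10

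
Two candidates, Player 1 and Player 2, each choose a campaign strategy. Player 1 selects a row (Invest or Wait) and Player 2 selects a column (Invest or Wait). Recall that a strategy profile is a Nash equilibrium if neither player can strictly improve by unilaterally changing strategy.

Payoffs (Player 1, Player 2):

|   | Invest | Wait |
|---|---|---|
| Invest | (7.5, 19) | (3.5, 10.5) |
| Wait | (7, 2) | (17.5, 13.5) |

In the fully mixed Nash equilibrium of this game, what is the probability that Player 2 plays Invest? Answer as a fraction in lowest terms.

Let q be the probability that Player 2 plays Invest. In a completely mixed equilibrium, Player 1 must be indifferent between Invest and Wait.
Player 1's expected payoff from Invest is 7.5q + 3.5(1−q); from Wait it is 7q + 17.5(1−q).
Setting these equal: 4q + 3.5 = −10.5q + 17.5, so q = 28/29.

28/29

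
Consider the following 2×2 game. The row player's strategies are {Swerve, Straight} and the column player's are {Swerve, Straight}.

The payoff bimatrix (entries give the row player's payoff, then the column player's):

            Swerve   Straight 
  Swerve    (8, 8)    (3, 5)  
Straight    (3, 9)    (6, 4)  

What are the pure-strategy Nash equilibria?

(Swerve, Swerve): the row player gets 8 ≥ 3 from Straight, and the column player gets 8 ≥ 5 from Straight — Nash equilibrium.
(Swerve, Straight): the row player prefers Straight (6 > 3); the column player prefers Swerve (8 > 5) — not an equilibrium.
(Straight, Swerve): the row player prefers Swerve (8 > 3) — not an equilibrium.
(Straight, Straight): the column player prefers Swerve (9 > 4) — not an equilibrium.

(Swerve, Swerve)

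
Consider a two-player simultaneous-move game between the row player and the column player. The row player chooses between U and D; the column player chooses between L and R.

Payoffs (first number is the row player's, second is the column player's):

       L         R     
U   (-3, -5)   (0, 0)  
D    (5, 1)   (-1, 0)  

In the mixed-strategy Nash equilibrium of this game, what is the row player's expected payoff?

-1/3

First find y, the probability the column player plays L, from the row player's indifference between U and D: −3y = 5y − (1−y), giving y = 1/9.
Since the row player is indifferent in equilibrium, the row player's expected payoff equals the payoff from either row against (1/9, 8/9). Using U: −3(1/9) = -1/3.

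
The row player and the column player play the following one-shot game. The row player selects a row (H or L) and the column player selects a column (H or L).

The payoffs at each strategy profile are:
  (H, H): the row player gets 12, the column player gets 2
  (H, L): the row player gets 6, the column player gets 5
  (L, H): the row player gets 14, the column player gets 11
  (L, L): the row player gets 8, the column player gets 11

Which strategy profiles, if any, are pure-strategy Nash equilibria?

(H, H): the row player prefers L (14 > 12); the column player prefers L (5 > 2) — not an equilibrium.
(H, L): the row player prefers L (8 > 6) — not an equilibrium.
(L, H): the row player gets 14 ≥ 12 from H, and the column player gets 11 ≥ 11 from L — Nash equilibrium.
(L, L): the row player gets 8 ≥ 6 from H, and the column player gets 11 ≥ 11 from H — Nash equilibrium.

(L, H) and (L, L)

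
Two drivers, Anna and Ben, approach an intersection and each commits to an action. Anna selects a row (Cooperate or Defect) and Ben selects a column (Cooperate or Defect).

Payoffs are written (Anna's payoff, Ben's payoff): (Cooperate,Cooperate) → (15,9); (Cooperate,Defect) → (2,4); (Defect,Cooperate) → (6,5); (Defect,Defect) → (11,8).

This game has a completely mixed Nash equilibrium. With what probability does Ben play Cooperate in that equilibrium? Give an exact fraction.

1/2

Let c be the probability that Ben plays Cooperate. In a completely mixed equilibrium, Anna must be indifferent between Cooperate and Defect.
Anna's expected payoff from Cooperate is 15c + 2(1−c); from Defect it is 6c + 11(1−c).
Setting these equal: 13c + 2 = −5c + 11, so c = 1/2.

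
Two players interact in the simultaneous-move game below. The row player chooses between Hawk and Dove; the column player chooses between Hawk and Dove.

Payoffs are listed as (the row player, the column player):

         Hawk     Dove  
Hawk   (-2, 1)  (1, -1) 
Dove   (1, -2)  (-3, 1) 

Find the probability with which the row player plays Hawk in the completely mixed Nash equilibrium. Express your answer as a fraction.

3/5

Let x be the probability that the row player plays Hawk. In a completely mixed equilibrium, the column player must be indifferent between Hawk and Dove.
The column player's expected payoff from Hawk is x − 2(1−x); from Dove it is −x + (1−x).
Setting these equal: 3x − 2 = −2x + 1, so x = 3/5.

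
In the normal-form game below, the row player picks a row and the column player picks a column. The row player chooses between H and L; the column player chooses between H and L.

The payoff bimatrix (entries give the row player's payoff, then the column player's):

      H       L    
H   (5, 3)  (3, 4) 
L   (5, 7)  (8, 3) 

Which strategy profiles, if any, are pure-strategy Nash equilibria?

(L, H)

(H, H): the column player prefers L (4 > 3) — not an equilibrium.
(H, L): the row player prefers L (8 > 3) — not an equilibrium.
(L, H): the row player gets 5 ≥ 5 from H, and the column player gets 7 ≥ 3 from L — Nash equilibrium.
(L, L): the column player prefers H (7 > 3) — not an equilibrium.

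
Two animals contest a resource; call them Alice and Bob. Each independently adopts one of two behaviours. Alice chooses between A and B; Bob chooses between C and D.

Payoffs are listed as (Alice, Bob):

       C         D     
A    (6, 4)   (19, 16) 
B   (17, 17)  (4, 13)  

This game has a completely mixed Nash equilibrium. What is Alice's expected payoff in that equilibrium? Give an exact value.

23/2

First find q, the probability Bob plays C, from Alice's indifference between A and B: 6q + 19(1−q) = 17q + 4(1−q), giving q = 15/26.
Since Alice is indifferent in equilibrium, Alice's expected payoff equals the payoff from either row against (15/26, 11/26). Using A: 6(15/26) + 19(11/26) = 23/2.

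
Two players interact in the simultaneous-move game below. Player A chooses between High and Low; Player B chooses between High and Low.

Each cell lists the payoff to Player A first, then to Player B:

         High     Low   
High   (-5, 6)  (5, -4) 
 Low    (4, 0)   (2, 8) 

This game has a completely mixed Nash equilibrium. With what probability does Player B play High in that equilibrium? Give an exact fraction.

1/4

Let c be the probability that Player B plays High. In a completely mixed equilibrium, Player A must be indifferent between High and Low.
Player A's expected payoff from High is −5c + 5(1−c); from Low it is 4c + 2(1−c).
Setting these equal: −10c + 5 = 2c + 2, so c = 1/4.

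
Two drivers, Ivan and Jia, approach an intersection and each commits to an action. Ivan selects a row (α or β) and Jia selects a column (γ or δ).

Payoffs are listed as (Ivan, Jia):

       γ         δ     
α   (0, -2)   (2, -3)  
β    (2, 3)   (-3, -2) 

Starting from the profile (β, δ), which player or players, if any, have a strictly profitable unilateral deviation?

Ivan at (β, δ) earns -3; deviating to α yields 2 — a strict improvement.
Jia earns -2; deviating to γ yields 3 — a strict improvement.
Both Ivan and Jia have strictly profitable deviations.

Both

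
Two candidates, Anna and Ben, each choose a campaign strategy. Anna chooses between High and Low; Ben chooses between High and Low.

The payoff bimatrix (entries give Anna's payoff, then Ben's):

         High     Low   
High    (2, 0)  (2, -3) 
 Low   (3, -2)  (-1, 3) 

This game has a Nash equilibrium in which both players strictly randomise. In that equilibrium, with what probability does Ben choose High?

Let q be the probability that Ben plays High. In a completely mixed equilibrium, Anna must be indifferent between High and Low.
Anna's expected payoff from High is 2q + 2(1−q); from Low it is 3q − (1−q).
Setting these equal: 2 = 4q − 1, so q = 3/4.

3/4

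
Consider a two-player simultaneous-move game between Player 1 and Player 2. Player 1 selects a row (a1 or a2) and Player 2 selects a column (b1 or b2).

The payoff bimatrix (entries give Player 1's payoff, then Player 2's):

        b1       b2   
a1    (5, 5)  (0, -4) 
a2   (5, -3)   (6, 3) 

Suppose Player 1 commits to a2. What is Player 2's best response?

b2

Against a2, Player 2 earns -3 from b1 and 3 from b2.
So b2 is the best response.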